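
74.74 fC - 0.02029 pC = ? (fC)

54.45 fC

In fC:
  74.74 fC → 74.74
  0.02029 pC = 0.02029 × 10³ fC = 20.29
Difference: 74.74 - 20.29 = 54.45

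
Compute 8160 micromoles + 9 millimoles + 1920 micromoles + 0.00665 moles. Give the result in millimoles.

25.73 millimoles

In millimoles:
  8160 micromoles = 8160e-3 millimoles = 8.16
  9 millimoles → 9
  1920 micromoles = 1920e-3 millimoles = 1.92
  0.00665 moles = 0.00665e3 millimoles = 6.65
Sum: 8.16 + 9 + 1.92 + 6.65 = 25.73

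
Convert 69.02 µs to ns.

69020 ns

micro = 1e-6, nano = 1e-9; factor is 1e3.
69.02 × 1e3 = 69020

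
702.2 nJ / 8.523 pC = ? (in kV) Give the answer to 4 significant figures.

(702.2e-9) / (8.523e-12) = 82.3888e3 V

82.39 kV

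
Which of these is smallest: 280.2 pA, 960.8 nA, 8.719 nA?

280.2 pA = 0.0000000002802 A
960.8 nA = 0.0000009608 A
8.719 nA = 0.000000008719 A

280.2 pA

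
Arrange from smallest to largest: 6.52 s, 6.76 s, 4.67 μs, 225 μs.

6.52 s = 6.52 s
6.76 s = 6.76 s
4.67 μs = 0.00000467 s
225 μs = 0.000225 s

4.67 μs < 225 μs < 6.52 s < 6.76 s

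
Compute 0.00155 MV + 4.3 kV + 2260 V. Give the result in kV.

8.11 kV

In kV:
  0.00155 MV = 0.00155 × 10^3 kV = 1.55
  4.3 kV → 4.3
  2260 V = 2260 × 10^-3 kV = 2.26
Sum: 1.55 + 4.3 + 2.26 = 8.11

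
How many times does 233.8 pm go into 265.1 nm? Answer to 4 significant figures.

(265.1e-9) / (233.8e-12) = 1.1339e3

1134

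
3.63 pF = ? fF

3630 fF

pico = 1e-12, femto = 1e-15; factor is 1e3.
3.63 × 1e3 = 3630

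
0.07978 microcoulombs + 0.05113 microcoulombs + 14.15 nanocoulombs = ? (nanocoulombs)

In nanocoulombs:
  0.07978 microcoulombs = 0.07978e3 nanocoulombs = 79.78
  0.05113 microcoulombs = 0.05113e3 nanocoulombs = 51.13
  14.15 nanocoulombs → 14.15
Sum: 79.78 + 51.13 + 14.15 = 145.06

145.06 nanocoulombs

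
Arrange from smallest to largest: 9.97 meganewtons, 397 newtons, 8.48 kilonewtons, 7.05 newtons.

7.05 newtons < 397 newtons < 8.48 kilonewtons < 9.97 meganewtons

9.97 meganewtons = 9970000 newtons
397 newtons = 397 newtons
8.48 kilonewtons = 8480 newtons
7.05 newtons = 7.05 newtons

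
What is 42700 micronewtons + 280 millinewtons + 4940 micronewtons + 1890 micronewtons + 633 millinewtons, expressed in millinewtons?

In millinewtons:
  42700 micronewtons = 42700e-3 millinewtons = 42.7
  280 millinewtons → 280
  4940 micronewtons = 4940e-3 millinewtons = 4.94
  1890 micronewtons = 1890e-3 millinewtons = 1.89
  633 millinewtons → 633
Sum: 42.7 + 280 + 4.94 + 1.89 + 633 = 962.53

962.53 millinewtons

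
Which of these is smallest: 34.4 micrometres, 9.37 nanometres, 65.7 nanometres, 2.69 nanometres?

34.4 micrometres = 0.0000344 metres
9.37 nanometres = 0.00000000937 metres
65.7 nanometres = 0.0000000657 metres
2.69 nanometres = 0.00000000269 metres

2.69 nanometres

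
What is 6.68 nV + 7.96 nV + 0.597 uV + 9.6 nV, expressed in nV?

In nV:
  6.68 nV → 6.68
  7.96 nV → 7.96
  0.597 uV = 0.597e3 nV = 597
  9.6 nV → 9.6
Sum: 6.68 + 7.96 + 597 + 9.6 = 621.24

621.24 nV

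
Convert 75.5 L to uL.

75500000 uL

(no prefix) = 10⁰, micro = 10⁻⁶; factor is 10⁶.
75.5 × 10⁶ = 75500000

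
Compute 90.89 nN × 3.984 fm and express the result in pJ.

0.00000000036210576 pJ

90.89 × 10⁻⁹ × 3.984 × 10⁻¹⁵ = 362.10576 × 10⁻²⁴ J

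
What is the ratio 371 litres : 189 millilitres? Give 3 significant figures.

1960

(371) / (189 × 10^-3) = 1.963 × 10^3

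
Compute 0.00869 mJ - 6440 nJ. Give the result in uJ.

In uJ:
  0.00869 mJ = 0.00869 × 10^3 uJ = 8.69
  6440 nJ = 6440 × 10^-3 uJ = 6.44
Difference: 8.69 - 6.44 = 2.25

2.25 uJ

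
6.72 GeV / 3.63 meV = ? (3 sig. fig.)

(6.72 × 10⁹) / (3.63 × 10⁻³) = 1.851 × 10¹²

1850000000000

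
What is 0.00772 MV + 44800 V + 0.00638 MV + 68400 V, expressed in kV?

In kV:
  0.00772 MV = 0.00772 × 10^3 kV = 7.72
  44800 V = 44800 × 10^-3 kV = 44.8
  0.00638 MV = 0.00638 × 10^3 kV = 6.38
  68400 V = 68400 × 10^-3 kV = 68.4
Sum: 7.72 + 44.8 + 6.38 + 68.4 = 127.3

127.3 kV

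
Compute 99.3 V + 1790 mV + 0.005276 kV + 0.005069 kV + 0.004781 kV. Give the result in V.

116.216 V

In V:
  99.3 V → 99.3
  1790 mV = 1790 × 10^-3 V = 1.79
  0.005276 kV = 0.005276 × 10^3 V = 5.276
  0.005069 kV = 0.005069 × 10^3 V = 5.069
  0.004781 kV = 0.004781 × 10^3 V = 4.781
Sum: 99.3 + 1.79 + 5.276 + 5.069 + 4.781 = 116.216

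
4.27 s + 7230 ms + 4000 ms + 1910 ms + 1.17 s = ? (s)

18.58 s

In s:
  4.27 s → 4.27
  7230 ms = 7230 × 10^-3 s = 7.23
  4000 ms = 4000 × 10^-3 s = 4
  1910 ms = 1910 × 10^-3 s = 1.91
  1.17 s → 1.17
Sum: 4.27 + 7.23 + 4 + 1.91 + 1.17 = 18.58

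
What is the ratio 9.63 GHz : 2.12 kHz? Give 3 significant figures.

4540000

(9.63e9) / (2.12e3) = 4.542e6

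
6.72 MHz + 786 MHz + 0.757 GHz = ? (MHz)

In MHz:
  6.72 MHz → 6.72
  786 MHz → 786
  0.757 GHz = 0.757 × 10³ MHz = 757
Sum: 6.72 + 786 + 757 = 1549.72

1549.72 MHz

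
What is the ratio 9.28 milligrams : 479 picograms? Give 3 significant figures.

(9.28e-3) / (479e-12) = 0.01937e9

19400000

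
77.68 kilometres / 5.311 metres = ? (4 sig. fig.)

(77.68 × 10^3) / (5.311) = 14.626 × 10^3

14630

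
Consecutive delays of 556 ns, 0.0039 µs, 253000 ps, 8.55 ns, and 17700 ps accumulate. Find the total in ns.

839.15 ns

In ns:
  556 ns → 556
  0.0039 µs = 0.0039 × 10³ ns = 3.9
  253000 ps = 253000 × 10⁻³ ns = 253
  8.55 ns → 8.55
  17700 ps = 17700 × 10⁻³ ns = 17.7
Sum: 556 + 3.9 + 253 + 8.55 + 17.7 = 839.15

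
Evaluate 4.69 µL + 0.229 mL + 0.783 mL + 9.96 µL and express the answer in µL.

In µL:
  4.69 µL → 4.69
  0.229 mL = 0.229 × 10³ µL = 229
  0.783 mL = 0.783 × 10³ µL = 783
  9.96 µL → 9.96
Sum: 4.69 + 229 + 783 + 9.96 = 1026.65

1026.65 µL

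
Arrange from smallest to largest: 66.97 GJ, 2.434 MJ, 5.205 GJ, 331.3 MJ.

2.434 MJ < 331.3 MJ < 5.205 GJ < 66.97 GJ

66.97 GJ = 66970000000 J
2.434 MJ = 2434000 J
5.205 GJ = 5205000000 J
331.3 MJ = 331300000 J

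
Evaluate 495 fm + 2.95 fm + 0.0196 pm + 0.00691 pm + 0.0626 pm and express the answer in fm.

587.06 fm

In fm:
  495 fm → 495
  2.95 fm → 2.95
  0.0196 pm = 0.0196 × 10³ fm = 19.6
  0.00691 pm = 0.00691 × 10³ fm = 6.91
  0.0626 pm = 0.0626 × 10³ fm = 62.6
Sum: 495 + 2.95 + 19.6 + 6.91 + 62.6 = 587.06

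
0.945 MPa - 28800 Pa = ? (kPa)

In kPa:
  0.945 MPa = 0.945e3 kPa = 945
  28800 Pa = 28800e-3 kPa = 28.8
Difference: 945 - 28.8 = 916.2

916.2 kPa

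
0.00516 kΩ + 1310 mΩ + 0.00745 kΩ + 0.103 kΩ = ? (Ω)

In Ω:
  0.00516 kΩ = 0.00516e3 Ω = 5.16
  1310 mΩ = 1310e-3 Ω = 1.31
  0.00745 kΩ = 0.00745e3 Ω = 7.45
  0.103 kΩ = 0.103e3 Ω = 103
Sum: 5.16 + 1.31 + 7.45 + 103 = 116.92

116.92 Ω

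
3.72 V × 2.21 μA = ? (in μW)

3.72 × 2.21e-6 = 8.2212e-6 W

8.2212 μW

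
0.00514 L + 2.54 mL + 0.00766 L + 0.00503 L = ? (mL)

In mL:
  0.00514 L = 0.00514 × 10^3 mL = 5.14
  2.54 mL → 2.54
  0.00766 L = 0.00766 × 10^3 mL = 7.66
  0.00503 L = 0.00503 × 10^3 mL = 5.03
Sum: 5.14 + 2.54 + 7.66 + 5.03 = 20.37

20.37 mL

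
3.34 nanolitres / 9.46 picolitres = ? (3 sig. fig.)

(3.34e-9) / (9.46e-12) = 0.3531e3

353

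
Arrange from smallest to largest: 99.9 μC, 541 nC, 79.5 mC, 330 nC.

330 nC < 541 nC < 99.9 μC < 79.5 mC

99.9 μC = 0.0000999 C
541 nC = 0.000000541 C
79.5 mC = 0.0795 C
330 nC = 0.00000033 C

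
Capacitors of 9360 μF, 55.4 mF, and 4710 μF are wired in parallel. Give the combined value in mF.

69.47 mF

In mF:
  9360 μF = 9360 × 10⁻³ mF = 9.36
  55.4 mF → 55.4
  4710 μF = 4710 × 10⁻³ mF = 4.71
Sum: 9.36 + 55.4 + 4.71 = 69.47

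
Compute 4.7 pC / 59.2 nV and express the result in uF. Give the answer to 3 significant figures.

(4.7 × 10^-12) / (59.2 × 10^-9) = 0.079392 × 10^-3 F

79.4 uF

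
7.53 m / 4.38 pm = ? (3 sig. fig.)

(7.53) / (4.38e-12) = 1.719e12

1720000000000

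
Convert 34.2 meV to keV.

0.0000342 keV

milli = 10^-3, kilo = 10^3; factor is 10^-6.
34.2 × 10^-6 = 0.0000342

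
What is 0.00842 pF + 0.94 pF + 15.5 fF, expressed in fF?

963.92 fF

In fF:
  0.00842 pF = 0.00842 × 10^3 fF = 8.42
  0.94 pF = 0.94 × 10^3 fF = 940
  15.5 fF → 15.5
Sum: 8.42 + 940 + 15.5 = 963.92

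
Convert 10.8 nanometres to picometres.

nano = 10^-9, pico = 10^-12; factor is 10^3.
10.8 × 10^3 = 10800

10800 picometres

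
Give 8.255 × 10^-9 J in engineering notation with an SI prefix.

= 8.255 × 10^-9 J; 10^-9 is nano.

8.255 nJ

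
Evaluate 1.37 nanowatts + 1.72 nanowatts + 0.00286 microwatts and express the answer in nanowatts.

5.95 nanowatts

In nanowatts:
  1.37 nanowatts → 1.37
  1.72 nanowatts → 1.72
  0.00286 microwatts = 0.00286e3 nanowatts = 2.86
Sum: 1.37 + 1.72 + 2.86 = 5.95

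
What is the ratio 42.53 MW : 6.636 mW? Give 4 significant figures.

(42.53 × 10⁶) / (6.636 × 10⁻³) = 6.409 × 10⁹

6409000000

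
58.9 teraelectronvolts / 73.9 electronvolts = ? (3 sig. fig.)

(58.9 × 10^12) / (73.9) = 0.797 × 10^12

797000000000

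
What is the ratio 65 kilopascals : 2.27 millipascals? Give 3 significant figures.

28600000

(65 × 10³) / (2.27 × 10⁻³) = 28.63 × 10⁶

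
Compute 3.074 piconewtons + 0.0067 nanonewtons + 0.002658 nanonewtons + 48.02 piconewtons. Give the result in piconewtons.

60.452 piconewtons

In piconewtons:
  3.074 piconewtons → 3.074
  0.0067 nanonewtons = 0.0067 × 10³ piconewtons = 6.7
  0.002658 nanonewtons = 0.002658 × 10³ piconewtons = 2.658
  48.02 piconewtons → 48.02
Sum: 3.074 + 6.7 + 2.658 + 48.02 = 60.452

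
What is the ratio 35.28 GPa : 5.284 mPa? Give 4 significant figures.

(35.28 × 10⁹) / (5.284 × 10⁻³) = 6.6768 × 10¹²

6677000000000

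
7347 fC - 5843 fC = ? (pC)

In pC:
  7347 fC = 7347 × 10^-3 pC = 7.347
  5843 fC = 5843 × 10^-3 pC = 5.843
Difference: 7.347 - 5.843 = 1.504

1.504 pC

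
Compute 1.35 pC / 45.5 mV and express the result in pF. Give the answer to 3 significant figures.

(1.35 × 10^-12) / (45.5 × 10^-3) = 0.02967 × 10^-9 F

29.7 pF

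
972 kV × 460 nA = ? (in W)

0.44712 W

972 × 10^3 × 460 × 10^-9 = 447120 × 10^-6 W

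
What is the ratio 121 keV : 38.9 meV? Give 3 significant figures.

(121e3) / (38.9e-3) = 3.111e6

3110000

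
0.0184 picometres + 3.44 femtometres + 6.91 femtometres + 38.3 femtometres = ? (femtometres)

In femtometres:
  0.0184 picometres = 0.0184 × 10³ femtometres = 18.4
  3.44 femtometres → 3.44
  6.91 femtometres → 6.91
  38.3 femtometres → 38.3
Sum: 18.4 + 3.44 + 6.91 + 38.3 = 67.05

67.05 femtometres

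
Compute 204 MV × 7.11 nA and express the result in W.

1.45044 W

204 × 10^6 × 7.11 × 10^-9 = 1450.44 × 10^-3 W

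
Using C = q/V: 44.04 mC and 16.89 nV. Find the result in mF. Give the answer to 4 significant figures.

(44.04 × 10^-3) / (16.89 × 10^-9) = 2.60746 × 10^6 F

2607000000 mF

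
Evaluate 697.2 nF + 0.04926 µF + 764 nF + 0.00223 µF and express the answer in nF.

In nF:
  697.2 nF → 697.2
  0.04926 µF = 0.04926 × 10³ nF = 49.26
  764 nF → 764
  0.00223 µF = 0.00223 × 10³ nF = 2.23
Sum: 697.2 + 49.26 + 764 + 2.23 = 1512.69

1512.69 nF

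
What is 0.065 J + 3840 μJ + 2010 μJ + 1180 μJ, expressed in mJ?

72.03 mJ

In mJ:
  0.065 J = 0.065 × 10³ mJ = 65
  3840 μJ = 3840 × 10⁻³ mJ = 3.84
  2010 μJ = 2010 × 10⁻³ mJ = 2.01
  1180 μJ = 1180 × 10⁻³ mJ = 1.18
Sum: 65 + 3.84 + 2.01 + 1.18 = 72.03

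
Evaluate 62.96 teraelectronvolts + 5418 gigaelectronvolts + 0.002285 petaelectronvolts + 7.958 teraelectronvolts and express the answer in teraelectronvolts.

78.621 teraelectronvolts

In teraelectronvolts:
  62.96 teraelectronvolts → 62.96
  5418 gigaelectronvolts = 5418 × 10^-3 teraelectronvolts = 5.418
  0.002285 petaelectronvolts = 0.002285 × 10^3 teraelectronvolts = 2.285
  7.958 teraelectronvolts → 7.958
Sum: 62.96 + 5.418 + 2.285 + 7.958 = 78.621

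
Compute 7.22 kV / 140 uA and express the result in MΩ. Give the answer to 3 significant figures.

(7.22e3) / (140e-6) = 0.051571e9 Ω

51.6 MΩ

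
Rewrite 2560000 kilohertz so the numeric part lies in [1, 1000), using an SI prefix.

= 2.56 × 10⁹ hertz; 10⁹ is giga.

2.56 gigahertz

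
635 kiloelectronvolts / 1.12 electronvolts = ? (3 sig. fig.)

567000

(635e3) / (1.12) = 567e3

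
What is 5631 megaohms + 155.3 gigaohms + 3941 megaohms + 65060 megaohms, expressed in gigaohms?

229.932 gigaohms

In gigaohms:
  5631 megaohms = 5631 × 10^-3 gigaohms = 5.631
  155.3 gigaohms → 155.3
  3941 megaohms = 3941 × 10^-3 gigaohms = 3.941
  65060 megaohms = 65060 × 10^-3 gigaohms = 65.06
Sum: 5.631 + 155.3 + 3.941 + 65.06 = 229.932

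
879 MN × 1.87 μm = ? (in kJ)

1.64373 kJ

879 × 10⁶ × 1.87 × 10⁻⁶ = 1643.73 J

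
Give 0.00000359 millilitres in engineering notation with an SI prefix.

= 3.59 × 10⁻⁹ litres; 10⁻⁹ is nano.

3.59 nanolitres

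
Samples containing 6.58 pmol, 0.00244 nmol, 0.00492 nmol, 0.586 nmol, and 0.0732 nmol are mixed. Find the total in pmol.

In pmol:
  6.58 pmol → 6.58
  0.00244 nmol = 0.00244e3 pmol = 2.44
  0.00492 nmol = 0.00492e3 pmol = 4.92
  0.586 nmol = 0.586e3 pmol = 586
  0.0732 nmol = 0.0732e3 pmol = 73.2
Sum: 6.58 + 2.44 + 4.92 + 586 + 73.2 = 673.14

673.14 pmol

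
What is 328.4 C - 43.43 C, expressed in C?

In C:
  328.4 C → 328.4
  43.43 C → 43.43
Difference: 328.4 - 43.43 = 284.97

284.97 C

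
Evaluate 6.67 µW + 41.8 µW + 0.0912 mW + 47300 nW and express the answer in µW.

186.97 µW

In µW:
  6.67 µW → 6.67
  41.8 µW → 41.8
  0.0912 mW = 0.0912 × 10³ µW = 91.2
  47300 nW = 47300 × 10⁻³ µW = 47.3
Sum: 6.67 + 41.8 + 91.2 + 47.3 = 186.97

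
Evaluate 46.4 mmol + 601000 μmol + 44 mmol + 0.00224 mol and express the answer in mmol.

In mmol:
  46.4 mmol → 46.4
  601000 μmol = 601000 × 10^-3 mmol = 601
  44 mmol → 44
  0.00224 mol = 0.00224 × 10^3 mmol = 2.24
Sum: 46.4 + 601 + 44 + 2.24 = 693.64

693.64 mmol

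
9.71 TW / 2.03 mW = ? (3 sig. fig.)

(9.71e12) / (2.03e-3) = 4.783e15

4780000000000000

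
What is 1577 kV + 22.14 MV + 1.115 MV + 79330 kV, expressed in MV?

104.162 MV

In MV:
  1577 kV = 1577 × 10⁻³ MV = 1.577
  22.14 MV → 22.14
  1.115 MV → 1.115
  79330 kV = 79330 × 10⁻³ MV = 79.33
Sum: 1.577 + 22.14 + 1.115 + 79.33 = 104.162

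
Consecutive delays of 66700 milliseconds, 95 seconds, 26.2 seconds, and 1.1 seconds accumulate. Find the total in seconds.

189 seconds

In seconds:
  66700 milliseconds = 66700e-3 seconds = 66.7
  95 seconds → 95
  26.2 seconds → 26.2
  1.1 seconds → 1.1
Sum: 66.7 + 95 + 26.2 + 1.1 = 189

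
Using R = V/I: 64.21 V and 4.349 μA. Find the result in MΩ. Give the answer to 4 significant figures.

(64.21) / (4.349e-6) = 14.7643e6 Ω

14.76 MΩ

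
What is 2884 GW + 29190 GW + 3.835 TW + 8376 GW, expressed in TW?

In TW:
  2884 GW = 2884e-3 TW = 2.884
  29190 GW = 29190e-3 TW = 29.19
  3.835 TW → 3.835
  8376 GW = 8376e-3 TW = 8.376
Sum: 2.884 + 29.19 + 3.835 + 8.376 = 44.285

44.285 TW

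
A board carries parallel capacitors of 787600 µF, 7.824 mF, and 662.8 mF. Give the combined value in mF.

In mF:
  787600 µF = 787600 × 10⁻³ mF = 787.6
  7.824 mF → 7.824
  662.8 mF → 662.8
Sum: 787.6 + 7.824 + 662.8 = 1458.224

1458.224 mF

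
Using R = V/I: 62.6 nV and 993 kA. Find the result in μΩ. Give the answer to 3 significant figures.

0.0000000630 μΩ

(62.6 × 10^-9) / (993 × 10^3) = 0.063041 × 10^-12 Ω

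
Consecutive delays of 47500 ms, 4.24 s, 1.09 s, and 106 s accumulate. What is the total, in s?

In s:
  47500 ms = 47500 × 10⁻³ s = 47.5
  4.24 s → 4.24
  1.09 s → 1.09
  106 s → 106
Sum: 47.5 + 4.24 + 1.09 + 106 = 158.83

158.83 s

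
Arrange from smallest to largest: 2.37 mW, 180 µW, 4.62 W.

180 µW < 2.37 mW < 4.62 W

2.37 mW = 0.00237 W
180 µW = 0.00018 W
4.62 W = 4.62 W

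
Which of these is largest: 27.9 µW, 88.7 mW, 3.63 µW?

88.7 mW

27.9 µW = 0.0000279 W
88.7 mW = 0.0887 W
3.63 µW = 0.00000363 W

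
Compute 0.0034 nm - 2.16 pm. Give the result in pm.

1.24 pm

In pm:
  0.0034 nm = 0.0034e3 pm = 3.4
  2.16 pm → 2.16
Difference: 3.4 - 2.16 = 1.24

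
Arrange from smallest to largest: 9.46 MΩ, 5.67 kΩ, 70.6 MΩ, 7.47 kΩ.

5.67 kΩ < 7.47 kΩ < 9.46 MΩ < 70.6 MΩ

9.46 MΩ = 9460000 Ω
5.67 kΩ = 5670 Ω
70.6 MΩ = 70600000 Ω
7.47 kΩ = 7470 Ω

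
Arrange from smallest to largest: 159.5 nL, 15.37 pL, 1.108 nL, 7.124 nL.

15.37 pL < 1.108 nL < 7.124 nL < 159.5 nL

159.5 nL = 0.0000001595 L
15.37 pL = 0.00000000001537 L
1.108 nL = 0.000000001108 L
7.124 nL = 0.000000007124 L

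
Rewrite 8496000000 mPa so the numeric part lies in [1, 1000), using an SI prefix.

= 8.496 × 10⁶ Pa; 10⁶ is mega.

8.496 MPa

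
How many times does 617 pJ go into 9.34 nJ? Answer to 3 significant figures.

(9.34e-9) / (617e-12) = 0.01514e3

15.1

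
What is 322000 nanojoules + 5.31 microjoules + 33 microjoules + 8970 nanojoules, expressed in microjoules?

369.28 microjoules

In microjoules:
  322000 nanojoules = 322000 × 10^-3 microjoules = 322
  5.31 microjoules → 5.31
  33 microjoules → 33
  8970 nanojoules = 8970 × 10^-3 microjoules = 8.97
Sum: 322 + 5.31 + 33 + 8.97 = 369.28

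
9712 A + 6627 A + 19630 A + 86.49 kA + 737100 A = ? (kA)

In kA:
  9712 A = 9712e-3 kA = 9.712
  6627 A = 6627e-3 kA = 6.627
  19630 A = 19630e-3 kA = 19.63
  86.49 kA → 86.49
  737100 A = 737100e-3 kA = 737.1
Sum: 9.712 + 6.627 + 19.63 + 86.49 + 737.1 = 859.559

859.559 kA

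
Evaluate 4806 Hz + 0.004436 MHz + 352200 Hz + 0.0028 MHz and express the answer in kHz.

364.242 kHz

In kHz:
  4806 Hz = 4806 × 10⁻³ kHz = 4.806
  0.004436 MHz = 0.004436 × 10³ kHz = 4.436
  352200 Hz = 352200 × 10⁻³ kHz = 352.2
  0.0028 MHz = 0.0028 × 10³ kHz = 2.8
Sum: 4.806 + 4.436 + 352.2 + 2.8 = 364.242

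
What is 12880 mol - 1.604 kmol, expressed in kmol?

11.276 kmol

In kmol:
  12880 mol = 12880e-3 kmol = 12.88
  1.604 kmol → 1.604
Difference: 12.88 - 1.604 = 11.276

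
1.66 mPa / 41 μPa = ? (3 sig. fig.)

(1.66 × 10^-3) / (41 × 10^-6) = 0.04049 × 10^3

40.5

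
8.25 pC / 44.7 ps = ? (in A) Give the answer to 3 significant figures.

0.185 A

(8.25 × 10^-12) / (44.7 × 10^-12) = 0.18456 A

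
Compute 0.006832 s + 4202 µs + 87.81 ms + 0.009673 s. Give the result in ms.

108.517 ms

In ms:
  0.006832 s = 0.006832e3 ms = 6.832
  4202 µs = 4202e-3 ms = 4.202
  87.81 ms → 87.81
  0.009673 s = 0.009673e3 ms = 9.673
Sum: 6.832 + 4.202 + 87.81 + 9.673 = 108.517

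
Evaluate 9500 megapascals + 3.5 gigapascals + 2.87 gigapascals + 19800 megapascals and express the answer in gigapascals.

In gigapascals:
  9500 megapascals = 9500e-3 gigapascals = 9.5
  3.5 gigapascals → 3.5
  2.87 gigapascals → 2.87
  19800 megapascals = 19800e-3 gigapascals = 19.8
Sum: 9.5 + 3.5 + 2.87 + 19.8 = 35.67

35.67 gigapascals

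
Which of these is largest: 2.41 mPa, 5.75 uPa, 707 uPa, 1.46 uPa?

2.41 mPa

2.41 mPa = 0.00241 Pa
5.75 uPa = 0.00000575 Pa
707 uPa = 0.000707 Pa
1.46 uPa = 0.00000146 Pa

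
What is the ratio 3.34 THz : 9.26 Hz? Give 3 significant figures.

(3.34 × 10^12) / (9.26) = 0.3607 × 10^12

361000000000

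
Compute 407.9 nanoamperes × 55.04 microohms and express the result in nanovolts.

407.9 × 10^-9 × 55.04 × 10^-6 = 22450.816 × 10^-15 V

0.022450816 nanovolts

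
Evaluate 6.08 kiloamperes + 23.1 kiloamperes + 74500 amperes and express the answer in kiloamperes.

In kiloamperes:
  6.08 kiloamperes → 6.08
  23.1 kiloamperes → 23.1
  74500 amperes = 74500 × 10^-3 kiloamperes = 74.5
Sum: 6.08 + 23.1 + 74.5 = 103.68

103.68 kiloamperes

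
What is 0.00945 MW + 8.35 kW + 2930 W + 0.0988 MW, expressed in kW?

In kW:
  0.00945 MW = 0.00945e3 kW = 9.45
  8.35 kW → 8.35
  2930 W = 2930e-3 kW = 2.93
  0.0988 MW = 0.0988e3 kW = 98.8
Sum: 9.45 + 8.35 + 2.93 + 98.8 = 119.53

119.53 kW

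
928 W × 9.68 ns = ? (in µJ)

8.98304 µJ

928 × 9.68 × 10⁻⁹ = 8983.04 × 10⁻⁹ J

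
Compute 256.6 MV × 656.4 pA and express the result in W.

256.6 × 10⁶ × 656.4 × 10⁻¹² = 168432.24 × 10⁻⁶ W

0.16843224 W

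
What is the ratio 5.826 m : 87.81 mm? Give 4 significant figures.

66.35

(5.826) / (87.81 × 10^-3) = 0.066348 × 10^3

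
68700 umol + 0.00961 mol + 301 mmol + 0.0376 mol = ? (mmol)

416.91 mmol

In mmol:
  68700 umol = 68700 × 10^-3 mmol = 68.7
  0.00961 mol = 0.00961 × 10^3 mmol = 9.61
  301 mmol → 301
  0.0376 mol = 0.0376 × 10^3 mmol = 37.6
Sum: 68.7 + 9.61 + 301 + 37.6 = 416.91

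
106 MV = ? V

mega = 10^6, (no prefix) = 10^0; factor is 10^6.
106 × 10^6 = 106000000

106000000 V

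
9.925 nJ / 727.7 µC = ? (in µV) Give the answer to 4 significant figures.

13.64 µV

(9.925 × 10^-9) / (727.7 × 10^-6) = 0.0136389 × 10^-3 V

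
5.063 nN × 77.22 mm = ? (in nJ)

0.39096486 nJ

5.063 × 10^-9 × 77.22 × 10^-3 = 390.96486 × 10^-12 J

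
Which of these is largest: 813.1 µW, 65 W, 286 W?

286 W

813.1 µW = 0.0008131 W
65 W = 65 W
286 W = 286 W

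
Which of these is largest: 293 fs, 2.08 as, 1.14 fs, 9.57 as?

293 fs = 0.000000000000293 s
2.08 as = 0.00000000000000000208 s
1.14 fs = 0.00000000000000114 s
9.57 as = 0.00000000000000000957 s

293 fs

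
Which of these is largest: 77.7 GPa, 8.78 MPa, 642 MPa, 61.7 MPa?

77.7 GPa

77.7 GPa = 77700000000 Pa
8.78 MPa = 8780000 Pa
642 MPa = 642000000 Pa
61.7 MPa = 61700000 Pa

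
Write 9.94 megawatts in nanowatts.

mega = 10^6, nano = 10^-9; factor is 10^15.
9.94 × 10^15 = 9940000000000000

9940000000000000 nanowatts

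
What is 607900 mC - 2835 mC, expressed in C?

605.065 C

In C:
  607900 mC = 607900 × 10⁻³ C = 607.9
  2835 mC = 2835 × 10⁻³ C = 2.835
Difference: 607.9 - 2.835 = 605.065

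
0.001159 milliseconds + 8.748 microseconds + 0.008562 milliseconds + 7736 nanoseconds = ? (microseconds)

In microseconds:
  0.001159 milliseconds = 0.001159e3 microseconds = 1.159
  8.748 microseconds → 8.748
  0.008562 milliseconds = 0.008562e3 microseconds = 8.562
  7736 nanoseconds = 7736e-3 microseconds = 7.736
Sum: 1.159 + 8.748 + 8.562 + 7.736 = 26.205

26.205 microseconds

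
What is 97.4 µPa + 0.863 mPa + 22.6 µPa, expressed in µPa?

983 µPa

In µPa:
  97.4 µPa → 97.4
  0.863 mPa = 0.863 × 10^3 µPa = 863
  22.6 µPa → 22.6
Sum: 97.4 + 863 + 22.6 = 983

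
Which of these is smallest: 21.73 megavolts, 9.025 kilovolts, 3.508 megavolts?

21.73 megavolts = 21730000 volts
9.025 kilovolts = 9025 volts
3.508 megavolts = 3508000 volts

9.025 kilovolts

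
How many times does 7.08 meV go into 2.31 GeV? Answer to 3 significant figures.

(2.31e9) / (7.08e-3) = 0.3263e12

326000000000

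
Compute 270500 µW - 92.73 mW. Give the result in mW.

177.77 mW

In mW:
  270500 µW = 270500 × 10⁻³ mW = 270.5
  92.73 mW → 92.73
Difference: 270.5 - 92.73 = 177.77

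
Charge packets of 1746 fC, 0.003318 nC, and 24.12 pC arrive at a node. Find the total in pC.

29.184 pC

In pC:
  1746 fC = 1746e-3 pC = 1.746
  0.003318 nC = 0.003318e3 pC = 3.318
  24.12 pC → 24.12
Sum: 1.746 + 3.318 + 24.12 = 29.184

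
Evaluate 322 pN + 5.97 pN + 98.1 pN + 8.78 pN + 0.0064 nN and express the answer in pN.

441.25 pN

In pN:
  322 pN → 322
  5.97 pN → 5.97
  98.1 pN → 98.1
  8.78 pN → 8.78
  0.0064 nN = 0.0064e3 pN = 6.4
Sum: 322 + 5.97 + 98.1 + 8.78 + 6.4 = 441.25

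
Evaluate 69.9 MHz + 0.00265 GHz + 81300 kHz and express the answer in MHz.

153.85 MHz

In MHz:
  69.9 MHz → 69.9
  0.00265 GHz = 0.00265e3 MHz = 2.65
  81300 kHz = 81300e-3 MHz = 81.3
Sum: 69.9 + 2.65 + 81.3 = 153.85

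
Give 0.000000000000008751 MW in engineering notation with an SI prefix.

8.751 nW

= 8.751 × 10^-9 W; 10^-9 is nano.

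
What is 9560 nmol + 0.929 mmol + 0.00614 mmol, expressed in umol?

In umol:
  9560 nmol = 9560e-3 umol = 9.56
  0.929 mmol = 0.929e3 umol = 929
  0.00614 mmol = 0.00614e3 umol = 6.14
Sum: 9.56 + 929 + 6.14 = 944.7

944.7 umol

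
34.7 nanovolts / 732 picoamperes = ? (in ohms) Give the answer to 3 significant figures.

(34.7e-9) / (732e-12) = 0.047404e3 Ω

47.4 ohms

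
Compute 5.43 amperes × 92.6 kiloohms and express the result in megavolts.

0.502818 megavolts

5.43 × 92.6e3 = 502.818e3 V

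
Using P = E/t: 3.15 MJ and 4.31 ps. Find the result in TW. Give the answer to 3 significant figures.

731000 TW

(3.15 × 10^6) / (4.31 × 10^-12) = 0.73086 × 10^18 W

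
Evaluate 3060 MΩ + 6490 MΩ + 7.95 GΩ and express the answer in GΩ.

17.5 GΩ

In GΩ:
  3060 MΩ = 3060 × 10⁻³ GΩ = 3.06
  6490 MΩ = 6490 × 10⁻³ GΩ = 6.49
  7.95 GΩ → 7.95
Sum: 3.06 + 6.49 + 7.95 = 17.5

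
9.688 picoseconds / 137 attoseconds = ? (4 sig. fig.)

(9.688 × 10^-12) / (137 × 10^-18) = 0.070715 × 10^6

70720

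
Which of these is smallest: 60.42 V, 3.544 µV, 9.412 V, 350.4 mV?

60.42 V = 60.42 V
3.544 µV = 0.000003544 V
9.412 V = 9.412 V
350.4 mV = 0.3504 V

3.544 µV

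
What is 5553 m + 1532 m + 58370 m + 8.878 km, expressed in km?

74.333 km

In km:
  5553 m = 5553 × 10⁻³ km = 5.553
  1532 m = 1532 × 10⁻³ km = 1.532
  58370 m = 58370 × 10⁻³ km = 58.37
  8.878 km → 8.878
Sum: 5.553 + 1.532 + 58.37 + 8.878 = 74.333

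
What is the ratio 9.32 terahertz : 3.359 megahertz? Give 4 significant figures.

2775000

(9.32e12) / (3.359e6) = 2.7746e6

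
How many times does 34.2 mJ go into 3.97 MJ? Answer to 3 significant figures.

(3.97 × 10^6) / (34.2 × 10^-3) = 0.1161 × 10^9

116000000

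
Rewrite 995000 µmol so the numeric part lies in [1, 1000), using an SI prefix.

= 995 × 10^-3 mol; 10^-3 is milli.

995 mmol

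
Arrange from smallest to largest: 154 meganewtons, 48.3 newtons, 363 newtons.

48.3 newtons < 363 newtons < 154 meganewtons

154 meganewtons = 154000000 newtons
48.3 newtons = 48.3 newtons
363 newtons = 363 newtons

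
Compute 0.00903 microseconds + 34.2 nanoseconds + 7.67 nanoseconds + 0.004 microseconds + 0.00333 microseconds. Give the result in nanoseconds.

In nanoseconds:
  0.00903 microseconds = 0.00903e3 nanoseconds = 9.03
  34.2 nanoseconds → 34.2
  7.67 nanoseconds → 7.67
  0.004 microseconds = 0.004e3 nanoseconds = 4
  0.00333 microseconds = 0.00333e3 nanoseconds = 3.33
Sum: 9.03 + 34.2 + 7.67 + 4 + 3.33 = 58.23

58.23 nanoseconds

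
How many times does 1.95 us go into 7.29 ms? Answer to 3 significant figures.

(7.29 × 10^-3) / (1.95 × 10^-6) = 3.738 × 10^3

3740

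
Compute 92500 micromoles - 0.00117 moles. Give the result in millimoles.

In millimoles:
  92500 micromoles = 92500 × 10^-3 millimoles = 92.5
  0.00117 moles = 0.00117 × 10^3 millimoles = 1.17
Difference: 92.5 - 1.17 = 91.33

91.33 millimoles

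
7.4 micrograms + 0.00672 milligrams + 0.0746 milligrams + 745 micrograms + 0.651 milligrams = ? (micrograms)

1484.72 micrograms

In micrograms:
  7.4 micrograms → 7.4
  0.00672 milligrams = 0.00672 × 10^3 micrograms = 6.72
  0.0746 milligrams = 0.0746 × 10^3 micrograms = 74.6
  745 micrograms → 745
  0.651 milligrams = 0.651 × 10^3 micrograms = 651
Sum: 7.4 + 6.72 + 74.6 + 745 + 651 = 1484.72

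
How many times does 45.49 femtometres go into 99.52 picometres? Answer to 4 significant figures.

(99.52 × 10^-12) / (45.49 × 10^-15) = 2.1877 × 10^3

2188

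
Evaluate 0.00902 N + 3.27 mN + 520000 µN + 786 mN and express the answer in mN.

In mN:
  0.00902 N = 0.00902e3 mN = 9.02
  3.27 mN → 3.27
  520000 µN = 520000e-3 mN = 520
  786 mN → 786
Sum: 9.02 + 3.27 + 520 + 786 = 1318.29

1318.29 mN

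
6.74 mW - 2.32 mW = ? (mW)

4.42 mW

In mW:
  6.74 mW → 6.74
  2.32 mW → 2.32
Difference: 6.74 - 2.32 = 4.42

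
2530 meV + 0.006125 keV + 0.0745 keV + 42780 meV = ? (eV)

In eV:
  2530 meV = 2530e-3 eV = 2.53
  0.006125 keV = 0.006125e3 eV = 6.125
  0.0745 keV = 0.0745e3 eV = 74.5
  42780 meV = 42780e-3 eV = 42.78
Sum: 2.53 + 6.125 + 74.5 + 42.78 = 125.935

125.935 eV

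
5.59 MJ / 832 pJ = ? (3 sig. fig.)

(5.59 × 10⁶) / (832 × 10⁻¹²) = 0.006719 × 10¹⁸

6720000000000000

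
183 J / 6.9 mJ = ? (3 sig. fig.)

(183) / (6.9e-3) = 26.52e3

26500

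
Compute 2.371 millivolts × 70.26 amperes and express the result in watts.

2.371e-3 × 70.26 = 166.58646e-3 W

0.16658646 watts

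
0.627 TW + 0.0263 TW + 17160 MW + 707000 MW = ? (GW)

In GW:
  0.627 TW = 0.627 × 10³ GW = 627
  0.0263 TW = 0.0263 × 10³ GW = 26.3
  17160 MW = 17160 × 10⁻³ GW = 17.16
  707000 MW = 707000 × 10⁻³ GW = 707
Sum: 627 + 26.3 + 17.16 + 707 = 1377.46

1377.46 GW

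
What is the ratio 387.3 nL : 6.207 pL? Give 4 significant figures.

(387.3 × 10^-9) / (6.207 × 10^-12) = 62.397 × 10^3

62400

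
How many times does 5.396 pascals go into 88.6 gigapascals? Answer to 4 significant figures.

16420000000

(88.6 × 10^9) / (5.396) = 16.42 × 10^9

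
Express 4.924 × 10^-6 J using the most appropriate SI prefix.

4.924 μJ

= 4.924 × 10^-6 J; 10^-6 is micro.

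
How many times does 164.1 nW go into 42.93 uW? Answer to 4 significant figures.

261.6

(42.93 × 10^-6) / (164.1 × 10^-9) = 0.26161 × 10^3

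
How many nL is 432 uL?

micro = 10^-6, nano = 10^-9; factor is 10^3.
432 × 10^3 = 432000

432000 nL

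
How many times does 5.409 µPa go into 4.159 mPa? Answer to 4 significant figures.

(4.159 × 10^-3) / (5.409 × 10^-6) = 0.7689 × 10^3

768.9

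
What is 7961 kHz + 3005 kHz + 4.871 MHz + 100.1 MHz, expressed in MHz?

115.937 MHz

In MHz:
  7961 kHz = 7961 × 10^-3 MHz = 7.961
  3005 kHz = 3005 × 10^-3 MHz = 3.005
  4.871 MHz → 4.871
  100.1 MHz → 100.1
Sum: 7.961 + 3.005 + 4.871 + 100.1 = 115.937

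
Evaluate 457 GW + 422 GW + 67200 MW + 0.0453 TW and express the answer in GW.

991.5 GW

In GW:
  457 GW → 457
  422 GW → 422
  67200 MW = 67200 × 10⁻³ GW = 67.2
  0.0453 TW = 0.0453 × 10³ GW = 45.3
Sum: 457 + 422 + 67.2 + 45.3 = 991.5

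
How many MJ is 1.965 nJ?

0.000000000000001965 MJ

nano = 10⁻⁹, mega = 10⁶; factor is 10⁻¹⁵.
1.965 × 10⁻¹⁵ = 0.000000000000001965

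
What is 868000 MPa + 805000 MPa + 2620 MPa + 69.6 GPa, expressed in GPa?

1745.22 GPa

In GPa:
  868000 MPa = 868000 × 10^-3 GPa = 868
  805000 MPa = 805000 × 10^-3 GPa = 805
  2620 MPa = 2620 × 10^-3 GPa = 2.62
  69.6 GPa → 69.6
Sum: 868 + 805 + 2.62 + 69.6 = 1745.22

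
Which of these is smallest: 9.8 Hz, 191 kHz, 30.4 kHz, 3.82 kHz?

9.8 Hz = 9.8 Hz
191 kHz = 191000 Hz
30.4 kHz = 30400 Hz
3.82 kHz = 3820 Hz

9.8 Hz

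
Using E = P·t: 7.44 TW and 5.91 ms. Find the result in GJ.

7.44 × 10^12 × 5.91 × 10^-3 = 43.9704 × 10^9 J

43.9704 GJ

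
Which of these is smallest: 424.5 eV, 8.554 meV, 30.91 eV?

8.554 meV

424.5 eV = 424.5 eV
8.554 meV = 0.008554 eV
30.91 eV = 30.91 eV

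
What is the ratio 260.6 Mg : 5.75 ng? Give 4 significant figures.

45320000000000000

(260.6 × 10^6) / (5.75 × 10^-9) = 45.322 × 10^15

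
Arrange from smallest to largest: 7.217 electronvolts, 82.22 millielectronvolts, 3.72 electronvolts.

7.217 electronvolts = 7.217 electronvolts
82.22 millielectronvolts = 0.08222 electronvolts
3.72 electronvolts = 3.72 electronvolts

82.22 millielectronvolts < 3.72 electronvolts < 7.217 electronvolts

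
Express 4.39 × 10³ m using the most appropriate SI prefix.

= 4.39 × 10³ m; 10³ is kilo.

4.39 km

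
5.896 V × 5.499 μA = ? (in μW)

32.422104 μW

5.896 × 5.499 × 10⁻⁶ = 32.422104 × 10⁻⁶ W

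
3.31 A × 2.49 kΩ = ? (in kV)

8.2419 kV

3.31 × 2.49 × 10³ = 8.2419 × 10³ V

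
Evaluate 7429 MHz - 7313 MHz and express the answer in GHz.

In GHz:
  7429 MHz = 7429e-3 GHz = 7.429
  7313 MHz = 7313e-3 GHz = 7.313
Difference: 7.429 - 7.313 = 0.116

0.116 GHz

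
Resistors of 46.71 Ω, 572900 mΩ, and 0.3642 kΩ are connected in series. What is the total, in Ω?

983.81 Ω

In Ω:
  46.71 Ω → 46.71
  572900 mΩ = 572900 × 10⁻³ Ω = 572.9
  0.3642 kΩ = 0.3642 × 10³ Ω = 364.2
Sum: 46.71 + 572.9 + 364.2 = 983.81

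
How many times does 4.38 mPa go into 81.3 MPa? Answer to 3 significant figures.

(81.3 × 10^6) / (4.38 × 10^-3) = 18.56 × 10^9

18600000000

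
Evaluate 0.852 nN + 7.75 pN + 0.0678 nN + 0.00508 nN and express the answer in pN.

In pN:
  0.852 nN = 0.852 × 10^3 pN = 852
  7.75 pN → 7.75
  0.0678 nN = 0.0678 × 10^3 pN = 67.8
  0.00508 nN = 0.00508 × 10^3 pN = 5.08
Sum: 852 + 7.75 + 67.8 + 5.08 = 932.63

932.63 pN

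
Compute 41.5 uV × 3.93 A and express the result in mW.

41.5e-6 × 3.93 = 163.095e-6 W

0.163095 mW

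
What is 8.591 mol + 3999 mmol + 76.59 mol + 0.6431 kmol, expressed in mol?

In mol:
  8.591 mol → 8.591
  3999 mmol = 3999 × 10⁻³ mol = 3.999
  76.59 mol → 76.59
  0.6431 kmol = 0.6431 × 10³ mol = 643.1
Sum: 8.591 + 3.999 + 76.59 + 643.1 = 732.28

732.28 mol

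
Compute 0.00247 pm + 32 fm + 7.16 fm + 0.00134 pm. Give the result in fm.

42.97 fm

In fm:
  0.00247 pm = 0.00247 × 10^3 fm = 2.47
  32 fm → 32
  7.16 fm → 7.16
  0.00134 pm = 0.00134 × 10^3 fm = 1.34
Sum: 2.47 + 32 + 7.16 + 1.34 = 42.97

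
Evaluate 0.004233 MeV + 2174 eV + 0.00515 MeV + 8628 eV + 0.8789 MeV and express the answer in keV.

In keV:
  0.004233 MeV = 0.004233e3 keV = 4.233
  2174 eV = 2174e-3 keV = 2.174
  0.00515 MeV = 0.00515e3 keV = 5.15
  8628 eV = 8628e-3 keV = 8.628
  0.8789 MeV = 0.8789e3 keV = 878.9
Sum: 4.233 + 2.174 + 5.15 + 8.628 + 878.9 = 899.085

899.085 keV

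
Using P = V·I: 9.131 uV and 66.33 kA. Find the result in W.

9.131 × 10⁻⁶ × 66.33 × 10³ = 605.65923 × 10⁻³ W

0.60565923 W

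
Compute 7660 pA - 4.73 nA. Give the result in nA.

2.93 nA

In nA:
  7660 pA = 7660e-3 nA = 7.66
  4.73 nA → 4.73
Difference: 7.66 - 4.73 = 2.93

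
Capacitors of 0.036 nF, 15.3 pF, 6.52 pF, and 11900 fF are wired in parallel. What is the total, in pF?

In pF:
  0.036 nF = 0.036 × 10³ pF = 36
  15.3 pF → 15.3
  6.52 pF → 6.52
  11900 fF = 11900 × 10⁻³ pF = 11.9
Sum: 36 + 15.3 + 6.52 + 11.9 = 69.72

69.72 pF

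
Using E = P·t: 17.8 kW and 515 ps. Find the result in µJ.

9.167 µJ

17.8e3 × 515e-12 = 9167e-9 J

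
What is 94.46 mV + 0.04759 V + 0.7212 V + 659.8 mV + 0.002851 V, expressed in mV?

In mV:
  94.46 mV → 94.46
  0.04759 V = 0.04759e3 mV = 47.59
  0.7212 V = 0.7212e3 mV = 721.2
  659.8 mV → 659.8
  0.002851 V = 0.002851e3 mV = 2.851
Sum: 94.46 + 47.59 + 721.2 + 659.8 + 2.851 = 1525.901

1525.901 mV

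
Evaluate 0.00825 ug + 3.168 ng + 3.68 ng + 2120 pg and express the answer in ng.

In ng:
  0.00825 ug = 0.00825 × 10³ ng = 8.25
  3.168 ng → 3.168
  3.68 ng → 3.68
  2120 pg = 2120 × 10⁻³ ng = 2.12
Sum: 8.25 + 3.168 + 3.68 + 2.12 = 17.218

17.218 ng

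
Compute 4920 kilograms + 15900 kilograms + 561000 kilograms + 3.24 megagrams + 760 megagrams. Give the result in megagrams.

1345.06 megagrams

In megagrams:
  4920 kilograms = 4920 × 10^-3 megagrams = 4.92
  15900 kilograms = 15900 × 10^-3 megagrams = 15.9
  561000 kilograms = 561000 × 10^-3 megagrams = 561
  3.24 megagrams → 3.24
  760 megagrams → 760
Sum: 4.92 + 15.9 + 561 + 3.24 + 760 = 1345.06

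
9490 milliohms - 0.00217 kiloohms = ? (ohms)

7.32 ohms

In ohms:
  9490 milliohms = 9490 × 10⁻³ ohms = 9.49
  0.00217 kiloohms = 0.00217 × 10³ ohms = 2.17
Difference: 9.49 - 2.17 = 7.32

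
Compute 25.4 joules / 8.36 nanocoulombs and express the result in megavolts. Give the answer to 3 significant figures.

3040 megavolts

(25.4) / (8.36 × 10⁻⁹) = 3.0383 × 10⁹ V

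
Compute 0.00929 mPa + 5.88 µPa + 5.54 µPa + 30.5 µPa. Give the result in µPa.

51.21 µPa

In µPa:
  0.00929 mPa = 0.00929 × 10^3 µPa = 9.29
  5.88 µPa → 5.88
  5.54 µPa → 5.54
  30.5 µPa → 30.5
Sum: 9.29 + 5.88 + 5.54 + 30.5 = 51.21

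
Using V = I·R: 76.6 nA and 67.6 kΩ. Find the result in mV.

76.6 × 10⁻⁹ × 67.6 × 10³ = 5178.16 × 10⁻⁶ V

5.17816 mV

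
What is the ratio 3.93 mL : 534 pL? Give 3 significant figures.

(3.93 × 10⁻³) / (534 × 10⁻¹²) = 0.00736 × 10⁹

7360000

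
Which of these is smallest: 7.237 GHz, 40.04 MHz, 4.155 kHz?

7.237 GHz = 7237000000 Hz
40.04 MHz = 40040000 Hz
4.155 kHz = 4155 Hz

4.155 kHz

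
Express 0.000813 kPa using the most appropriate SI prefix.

813 mPa

= 813 × 10⁻³ Pa; 10⁻³ is milli.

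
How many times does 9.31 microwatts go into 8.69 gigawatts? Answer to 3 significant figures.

(8.69 × 10⁹) / (9.31 × 10⁻⁶) = 0.9334 × 10¹⁵

933000000000000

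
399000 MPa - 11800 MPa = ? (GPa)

In GPa:
  399000 MPa = 399000 × 10^-3 GPa = 399
  11800 MPa = 11800 × 10^-3 GPa = 11.8
Difference: 399 - 11.8 = 387.2

387.2 GPa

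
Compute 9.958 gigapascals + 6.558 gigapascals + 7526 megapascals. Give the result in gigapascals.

24.042 gigapascals

In gigapascals:
  9.958 gigapascals → 9.958
  6.558 gigapascals → 6.558
  7526 megapascals = 7526 × 10^-3 gigapascals = 7.526
Sum: 9.958 + 6.558 + 7.526 = 24.042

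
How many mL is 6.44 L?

(no prefix) = 10⁰, milli = 10⁻³; factor is 10³.
6.44 × 10³ = 6440

6440 mL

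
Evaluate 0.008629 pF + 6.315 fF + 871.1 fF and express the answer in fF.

886.044 fF

In fF:
  0.008629 pF = 0.008629 × 10³ fF = 8.629
  6.315 fF → 6.315
  871.1 fF → 871.1
Sum: 8.629 + 6.315 + 871.1 = 886.044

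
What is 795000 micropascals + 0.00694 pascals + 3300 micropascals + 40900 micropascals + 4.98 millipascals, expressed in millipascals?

In millipascals:
  795000 micropascals = 795000e-3 millipascals = 795
  0.00694 pascals = 0.00694e3 millipascals = 6.94
  3300 micropascals = 3300e-3 millipascals = 3.3
  40900 micropascals = 40900e-3 millipascals = 40.9
  4.98 millipascals → 4.98
Sum: 795 + 6.94 + 3.3 + 40.9 + 4.98 = 851.12

851.12 millipascals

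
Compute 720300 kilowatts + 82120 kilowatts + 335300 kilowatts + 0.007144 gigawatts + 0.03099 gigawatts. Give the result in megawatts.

In megawatts:
  720300 kilowatts = 720300 × 10⁻³ megawatts = 720.3
  82120 kilowatts = 82120 × 10⁻³ megawatts = 82.12
  335300 kilowatts = 335300 × 10⁻³ megawatts = 335.3
  0.007144 gigawatts = 0.007144 × 10³ megawatts = 7.144
  0.03099 gigawatts = 0.03099 × 10³ megawatts = 30.99
Sum: 720.3 + 82.12 + 335.3 + 7.144 + 30.99 = 1175.854

1175.854 megawatts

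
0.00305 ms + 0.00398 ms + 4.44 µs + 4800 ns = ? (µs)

In µs:
  0.00305 ms = 0.00305 × 10³ µs = 3.05
  0.00398 ms = 0.00398 × 10³ µs = 3.98
  4.44 µs → 4.44
  4800 ns = 4800 × 10⁻³ µs = 4.8
Sum: 3.05 + 3.98 + 4.44 + 4.8 = 16.27

16.27 µs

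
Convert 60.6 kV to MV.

0.0606 MV

kilo = 1e3, mega = 1e6; factor is 1e-3.
60.6 × 1e-3 = 0.0606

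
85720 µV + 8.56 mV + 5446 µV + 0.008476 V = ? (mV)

In mV:
  85720 µV = 85720e-3 mV = 85.72
  8.56 mV → 8.56
  5446 µV = 5446e-3 mV = 5.446
  0.008476 V = 0.008476e3 mV = 8.476
Sum: 85.72 + 8.56 + 5.446 + 8.476 = 108.202

108.202 mV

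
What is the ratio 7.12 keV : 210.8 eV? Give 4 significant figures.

(7.12 × 10^3) / (210.8) = 0.033776 × 10^3

33.78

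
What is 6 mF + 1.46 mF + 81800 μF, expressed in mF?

In mF:
  6 mF → 6
  1.46 mF → 1.46
  81800 μF = 81800 × 10⁻³ mF = 81.8
Sum: 6 + 1.46 + 81.8 = 89.26

89.26 mF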